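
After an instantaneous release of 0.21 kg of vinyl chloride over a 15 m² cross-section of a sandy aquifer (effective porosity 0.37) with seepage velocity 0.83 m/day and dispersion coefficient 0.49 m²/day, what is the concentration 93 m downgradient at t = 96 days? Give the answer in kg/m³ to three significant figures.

0.000606 kg/m³

For an instantaneous plane source, C(x,t) = M/(n_e·A·√(4πDt)) · exp(−(x−vt)²/(4Dt)), with n_e·A the pore (flow) area.
Plume center vt = 0.83 × 96 = 79.68 m, so the well at 93 m is 13.32 m downgradient of the peak.
√(4πDt) = 24.31 m, giving peak height M/(n_e·A·√(4πDt)) = 0.21/(0.37 × 15 × 24.31) = 0.001556 kg/m³.
(x−vt)²/(4Dt) = (13.32)²/(4 × 0.49 × 96) = 0.9429; exp(−0.9429) = 0.3895.
C = 0.001556 × 0.3895 = 0.000606 kg/m³.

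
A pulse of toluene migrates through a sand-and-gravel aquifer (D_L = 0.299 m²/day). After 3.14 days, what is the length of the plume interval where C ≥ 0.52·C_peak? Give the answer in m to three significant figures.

3.13 m

The plume is Gaussian with σ = √(2Dt) = √(2 × 0.299 × 3.14) = 1.370 m.
C/C_peak = exp(−Δx²/(2σ²)) = 0.52 ⇒ Δx = σ·√(−2 ln 0.52) = 1.370 × 1.144 = 1.567 m.
Width = 2Δx = 3.13 m.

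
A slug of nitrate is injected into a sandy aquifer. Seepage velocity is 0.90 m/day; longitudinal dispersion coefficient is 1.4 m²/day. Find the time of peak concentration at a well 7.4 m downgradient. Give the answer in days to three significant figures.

For the 1D instantaneous-source solution, setting ∂C/∂t = 0 at fixed x gives v²t² + 2Dt − x² = 0, so t = (√(D² + v²x²) − D)/v².
√(D² + v²x²) = √(1.4² + 0.90² × 7.4²) = 6.806; v² = 0.81.
t = (6.806 − 1.4)/0.81 = 6.67 days (vs. the pure-advection estimate x/v = 8.22 d).

6.67 days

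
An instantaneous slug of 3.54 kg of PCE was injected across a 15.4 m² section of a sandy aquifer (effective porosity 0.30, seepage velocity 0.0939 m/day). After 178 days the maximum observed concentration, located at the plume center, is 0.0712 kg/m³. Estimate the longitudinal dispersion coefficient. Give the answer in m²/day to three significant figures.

0.0518 m²/day

At the plume center C_max = M/(n_e·A·√(4πDt)), so D = M²/(4πt·(n_e·A·C_max)²).
n_e·A·C_max = 0.30 × 15.4 × 0.0712 = 0.3289 kg/m.
D = 3.54²/(4π × 178 × 0.3289²) = 0.0518 m²/day.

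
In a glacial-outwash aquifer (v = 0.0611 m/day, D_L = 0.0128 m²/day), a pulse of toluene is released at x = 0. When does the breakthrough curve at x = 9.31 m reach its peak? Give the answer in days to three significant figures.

149 days

For the 1D instantaneous-source solution, setting ∂C/∂t = 0 at fixed x gives v²t² + 2Dt − x² = 0, so t = (√(D² + v²x²) − D)/v².
√(D² + v²x²) = √(0.0128² + 0.0611² × 9.31²) = 0.5690; v² = 0.00373321.
t = (0.5690 − 0.0128)/0.00373321 = 149 days (vs. the pure-advection estimate x/v = 152 d).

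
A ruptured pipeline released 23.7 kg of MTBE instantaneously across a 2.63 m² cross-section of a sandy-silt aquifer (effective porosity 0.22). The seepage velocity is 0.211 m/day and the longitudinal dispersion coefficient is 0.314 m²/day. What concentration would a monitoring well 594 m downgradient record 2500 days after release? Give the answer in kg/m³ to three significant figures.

0.101 kg/m³

For an instantaneous plane source, C(x,t) = M/(n_e·A·√(4πDt)) · exp(−(x−vt)²/(4Dt)), with n_e·A the pore (flow) area.
Plume center vt = 0.211 × 2500 = 527.5 m, so the well at 594 m is 66.5 m downgradient of the peak.
√(4πDt) = 99.32 m, giving peak height M/(n_e·A·√(4πDt)) = 23.7/(0.22 × 2.63 × 99.32) = 0.4124 kg/m³.
(x−vt)²/(4Dt) = (66.5)²/(4 × 0.314 × 2500) = 1.408; exp(−1.408) = 0.2446.
C = 0.4124 × 0.2446 = 0.101 kg/m³.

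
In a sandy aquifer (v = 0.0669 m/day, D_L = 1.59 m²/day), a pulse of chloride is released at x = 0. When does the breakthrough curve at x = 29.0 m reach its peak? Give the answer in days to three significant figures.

205 days

For the 1D instantaneous-source solution, setting ∂C/∂t = 0 at fixed x gives v²t² + 2Dt − x² = 0, so t = (√(D² + v²x²) − D)/v².
√(D² + v²x²) = √(1.59² + 0.0669² × 29.0²) = 2.508; v² = 0.00447561.
t = (2.508 − 1.59)/0.00447561 = 205 days (vs. the pure-advection estimate x/v = 433 d).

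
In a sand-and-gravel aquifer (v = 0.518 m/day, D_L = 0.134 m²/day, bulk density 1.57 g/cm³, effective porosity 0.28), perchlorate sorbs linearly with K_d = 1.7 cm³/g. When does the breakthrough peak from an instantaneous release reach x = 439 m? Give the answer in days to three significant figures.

Retardation factor R = 1 + ρ_b·K_d/n = 1 + 1.57 × 1.7/0.28 = 10.53.
Sorption retards both mechanisms: v_R = v/R = 0.04919 m/day, D_R = D/R = 0.01273 m²/day.
Peak time from v_R²t² + 2D_R t − x² = 0: t = (√(D_R² + v_R²x²) − D_R)/v_R².
√(D_R² + v_R²x²) = √(0.01273² + 0.04919² × 439²) = 21.59; v_R² = 0.002420.
t = (21.59 − 0.01273)/0.002420 = 8920 days.

8920 days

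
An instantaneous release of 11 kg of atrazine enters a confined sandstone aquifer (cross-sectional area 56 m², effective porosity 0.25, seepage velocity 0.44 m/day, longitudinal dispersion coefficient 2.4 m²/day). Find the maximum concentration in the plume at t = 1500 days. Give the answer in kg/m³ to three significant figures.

0.00369 kg/m³

The peak of an instantaneous 1D plume sits at x = vt; there the Gaussian factor is 1 and C_max = M/(n_e·A·√(4πDt)), where n_e·A is the pore area the mass is dissolved in.
√(4πDt) = √(4π × 2.4 × 1500) = 212.7 m, so C_max = 11/(0.25 × 56 × 212.7) = 0.00369 kg/m³.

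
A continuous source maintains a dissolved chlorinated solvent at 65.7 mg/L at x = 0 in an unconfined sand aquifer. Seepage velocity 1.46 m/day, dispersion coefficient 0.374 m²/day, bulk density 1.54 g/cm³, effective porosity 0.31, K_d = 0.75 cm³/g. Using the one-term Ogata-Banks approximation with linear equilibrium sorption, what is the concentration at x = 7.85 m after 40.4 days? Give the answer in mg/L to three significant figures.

Retardation factor R = 1 + ρ_b·K_d/n = 1 + 1.54 × 0.75/0.31 = 4.726.
Sorption retards both mechanisms: v_R = v/R = 0.3089 m/day, D_R = D/R = 0.07914 m²/day.
v_R·t = 0.3089 × 40.4 = 12.47956 m; 2√(D_R t) = 3.576 m; argument = (7.85 − 12.47956)/3.576 = -1.295.
C = C₀ × ½·erfc(-1.295) = 65.7 × 0.9665 = 63.5 mg/L.

63.5 mg/L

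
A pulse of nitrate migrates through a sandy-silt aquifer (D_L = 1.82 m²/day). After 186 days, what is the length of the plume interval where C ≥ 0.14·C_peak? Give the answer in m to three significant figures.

103 m

The plume is Gaussian with σ = √(2Dt) = √(2 × 1.82 × 186) = 26.02 m.
C/C_peak = exp(−Δx²/(2σ²)) = 0.14 ⇒ Δx = σ·√(−2 ln 0.14) = 26.02 × 1.983 = 51.60 m.
Width = 2Δx = 103 m.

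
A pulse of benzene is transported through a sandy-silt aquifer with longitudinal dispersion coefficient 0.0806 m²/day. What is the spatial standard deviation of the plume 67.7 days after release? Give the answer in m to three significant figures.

Dispersive spreading gives a Gaussian with σ² = 2Dt; advection only shifts the center.
σ = √(2 × 0.0806 × 67.7) = 3.30 m.

3.30 m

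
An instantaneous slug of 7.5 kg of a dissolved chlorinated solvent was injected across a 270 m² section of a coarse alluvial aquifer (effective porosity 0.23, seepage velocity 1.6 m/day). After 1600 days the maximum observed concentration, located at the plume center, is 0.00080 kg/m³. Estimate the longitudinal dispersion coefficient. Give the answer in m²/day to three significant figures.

At the plume center C_max = M/(n_e·A·√(4πDt)), so D = M²/(4πt·(n_e·A·C_max)²).
n_e·A·C_max = 0.23 × 270 × 0.00080 = 0.04968 kg/m.
D = 7.5²/(4π × 1600 × 0.04968²) = 1.13 m²/day.

1.13 m²/day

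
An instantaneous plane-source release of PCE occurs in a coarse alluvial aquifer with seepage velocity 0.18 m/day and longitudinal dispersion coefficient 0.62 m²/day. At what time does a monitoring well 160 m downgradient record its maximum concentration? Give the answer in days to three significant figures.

For the 1D instantaneous-source solution, setting ∂C/∂t = 0 at fixed x gives v²t² + 2Dt − x² = 0, so t = (√(D² + v²x²) − D)/v².
√(D² + v²x²) = √(0.62² + 0.18² × 160²) = 28.81; v² = 0.0324.
t = (28.81 − 0.62)/0.0324 = 870 days (vs. the pure-advection estimate x/v = 889 d).

870 days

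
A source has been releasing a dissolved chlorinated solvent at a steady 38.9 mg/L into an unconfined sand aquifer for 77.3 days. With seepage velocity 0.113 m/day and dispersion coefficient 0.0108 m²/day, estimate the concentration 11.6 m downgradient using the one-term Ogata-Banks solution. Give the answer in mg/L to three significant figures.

For a continuous step input, C/C₀ ≈ ½·erfc((x−vt)/(2√(Dt))).
vt = 0.113 × 77.3 = 8.7349 m and 2√(Dt) = 2√(0.0108 × 77.3) = 1.827 m.
Argument (x−vt)/(2√(Dt)) = (11.6 − 8.7349)/1.827 = 1.568; ½·erfc(1.568) = 0.01329.
C = 38.9 × 0.01329 = 0.517 mg/L.

0.517 mg/L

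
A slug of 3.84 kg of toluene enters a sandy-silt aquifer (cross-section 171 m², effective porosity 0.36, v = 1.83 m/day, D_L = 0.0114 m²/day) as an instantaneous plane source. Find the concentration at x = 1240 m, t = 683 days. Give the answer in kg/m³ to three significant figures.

For an instantaneous plane source, C(x,t) = M/(n_e·A·√(4πDt)) · exp(−(x−vt)²/(4Dt)), with n_e·A the pore (flow) area.
Plume center vt = 1.83 × 683 = 1249.89 m, so the well at 1240 m is 9.89 m upgradient of the peak.
√(4πDt) = 9.892 m, giving peak height M/(n_e·A·√(4πDt)) = 3.84/(0.36 × 171 × 9.892) = 0.006306 kg/m³.
(x−vt)²/(4Dt) = (-9.89)²/(4 × 0.0114 × 683) = 3.141; exp(−3.141) = 0.04324.
C = 0.006306 × 0.04324 = 0.000273 kg/m³.

0.000273 kg/m³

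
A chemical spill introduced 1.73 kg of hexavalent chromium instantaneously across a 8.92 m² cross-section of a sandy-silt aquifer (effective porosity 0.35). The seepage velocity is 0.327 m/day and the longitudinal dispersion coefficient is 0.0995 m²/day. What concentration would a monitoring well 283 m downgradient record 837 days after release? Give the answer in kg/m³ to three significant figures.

0.0132 kg/m³

For an instantaneous plane source, C(x,t) = M/(n_e·A·√(4πDt)) · exp(−(x−vt)²/(4Dt)), with n_e·A the pore (flow) area.
Plume center vt = 0.327 × 837 = 273.699 m, so the well at 283 m is 9.301 m downgradient of the peak.
√(4πDt) = 32.35 m, giving peak height M/(n_e·A·√(4πDt)) = 1.73/(0.35 × 8.92 × 32.35) = 0.01713 kg/m³.
(x−vt)²/(4Dt) = (9.301)²/(4 × 0.0995 × 837) = 0.2597; exp(−0.2597) = 0.7713.
C = 0.01713 × 0.7713 = 0.0132 kg/m³.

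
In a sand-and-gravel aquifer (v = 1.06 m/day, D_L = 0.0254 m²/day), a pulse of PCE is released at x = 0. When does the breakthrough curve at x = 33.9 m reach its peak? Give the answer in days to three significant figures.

32.0 days

For the 1D instantaneous-source solution, setting ∂C/∂t = 0 at fixed x gives v²t² + 2Dt − x² = 0, so t = (√(D² + v²x²) − D)/v².
√(D² + v²x²) = √(0.0254² + 1.06² × 33.9²) = 35.93; v² = 1.1236.
t = (35.93 − 0.0254)/1.1236 = 32.0 days (vs. the pure-advection estimate x/v = 32.0 d).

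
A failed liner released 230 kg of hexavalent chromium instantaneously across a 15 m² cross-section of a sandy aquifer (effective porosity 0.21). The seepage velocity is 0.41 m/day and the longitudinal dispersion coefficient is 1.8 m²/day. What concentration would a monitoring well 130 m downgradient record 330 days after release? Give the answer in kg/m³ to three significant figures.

For an instantaneous plane source, C(x,t) = M/(n_e·A·√(4πDt)) · exp(−(x−vt)²/(4Dt)), with n_e·A the pore (flow) area.
Plume center vt = 0.41 × 330 = 135.3 m, so the well at 130 m is 5.3 m upgradient of the peak.
√(4πDt) = 86.40 m, giving peak height M/(n_e·A·√(4πDt)) = 230/(0.21 × 15 × 86.40) = 0.8451 kg/m³.
(x−vt)²/(4Dt) = (-5.3)²/(4 × 1.8 × 330) = 0.01182; exp(−0.01182) = 0.9882.
C = 0.8451 × 0.9882 = 0.835 kg/m³.

0.835 kg/m³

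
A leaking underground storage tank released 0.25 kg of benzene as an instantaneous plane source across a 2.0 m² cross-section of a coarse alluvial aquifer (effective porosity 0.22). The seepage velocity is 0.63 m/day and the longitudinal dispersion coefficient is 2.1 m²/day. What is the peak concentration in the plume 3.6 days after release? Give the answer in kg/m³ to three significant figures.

The peak of an instantaneous 1D plume sits at x = vt; there the Gaussian factor is 1 and C_max = M/(n_e·A·√(4πDt)), where n_e·A is the pore area the mass is dissolved in.
√(4πDt) = √(4π × 2.1 × 3.6) = 9.747 m, so C_max = 0.25/(0.22 × 2.0 × 9.747) = 0.0583 kg/m³.

0.0583 kg/m³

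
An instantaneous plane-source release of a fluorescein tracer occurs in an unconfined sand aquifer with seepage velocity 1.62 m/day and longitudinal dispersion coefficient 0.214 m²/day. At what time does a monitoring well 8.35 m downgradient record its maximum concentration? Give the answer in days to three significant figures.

5.07 days

For the 1D instantaneous-source solution, setting ∂C/∂t = 0 at fixed x gives v²t² + 2Dt − x² = 0, so t = (√(D² + v²x²) − D)/v².
√(D² + v²x²) = √(0.214² + 1.62² × 8.35²) = 13.53; v² = 2.6244.
t = (13.53 − 0.214)/2.6244 = 5.07 days (vs. the pure-advection estimate x/v = 5.15 d).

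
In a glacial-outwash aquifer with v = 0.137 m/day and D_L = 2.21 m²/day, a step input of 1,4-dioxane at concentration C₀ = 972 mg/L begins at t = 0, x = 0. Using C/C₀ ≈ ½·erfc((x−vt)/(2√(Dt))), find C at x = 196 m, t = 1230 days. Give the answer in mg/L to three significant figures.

For a continuous step input, C/C₀ ≈ ½·erfc((x−vt)/(2√(Dt))).
vt = 0.137 × 1230 = 168.51 m and 2√(Dt) = 2√(2.21 × 1230) = 104.3 m.
Argument (x−vt)/(2√(Dt)) = (196 − 168.51)/104.3 = 0.2636; ½·erfc(0.2636) = 0.3547.
C = 972 × 0.3547 = 345 mg/L.

345 mg/L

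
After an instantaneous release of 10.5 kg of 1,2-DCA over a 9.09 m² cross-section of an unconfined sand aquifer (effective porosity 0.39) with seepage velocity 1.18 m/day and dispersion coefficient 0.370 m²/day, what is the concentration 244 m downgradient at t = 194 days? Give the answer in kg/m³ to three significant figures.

0.0447 kg/m³

For an instantaneous plane source, C(x,t) = M/(n_e·A·√(4πDt)) · exp(−(x−vt)²/(4Dt)), with n_e·A the pore (flow) area.
Plume center vt = 1.18 × 194 = 228.92 m, so the well at 244 m is 15.08 m downgradient of the peak.
√(4πDt) = 30.03 m, giving peak height M/(n_e·A·√(4πDt)) = 10.5/(0.39 × 9.09 × 30.03) = 0.09863 kg/m³.
(x−vt)²/(4Dt) = (15.08)²/(4 × 0.370 × 194) = 0.7920; exp(−0.7920) = 0.4529.
C = 0.09863 × 0.4529 = 0.0447 kg/m³.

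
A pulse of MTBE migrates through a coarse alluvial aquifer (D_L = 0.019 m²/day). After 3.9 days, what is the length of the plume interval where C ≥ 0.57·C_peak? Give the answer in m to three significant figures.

0.816 m

The plume is Gaussian with σ = √(2Dt) = √(2 × 0.019 × 3.9) = 0.3850 m.
C/C_peak = exp(−Δx²/(2σ²)) = 0.57 ⇒ Δx = σ·√(−2 ln 0.57) = 0.3850 × 1.060 = 0.4081 m.
Width = 2Δx = 0.816 m.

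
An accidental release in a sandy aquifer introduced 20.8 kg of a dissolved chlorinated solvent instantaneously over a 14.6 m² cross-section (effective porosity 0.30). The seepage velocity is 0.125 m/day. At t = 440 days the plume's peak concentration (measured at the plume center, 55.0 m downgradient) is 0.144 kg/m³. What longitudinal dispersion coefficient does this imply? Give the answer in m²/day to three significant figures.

0.197 m²/day

At the plume center C_max = M/(n_e·A·√(4πDt)), so D = M²/(4πt·(n_e·A·C_max)²).
n_e·A·C_max = 0.30 × 14.6 × 0.144 = 0.6307 kg/m.
D = 20.8²/(4π × 440 × 0.6307²) = 0.197 m²/day.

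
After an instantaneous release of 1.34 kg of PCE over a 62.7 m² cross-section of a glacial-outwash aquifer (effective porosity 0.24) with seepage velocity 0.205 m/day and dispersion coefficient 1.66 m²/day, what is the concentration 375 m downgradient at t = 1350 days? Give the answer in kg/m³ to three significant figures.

0.000181 kg/m³

For an instantaneous plane source, C(x,t) = M/(n_e·A·√(4πDt)) · exp(−(x−vt)²/(4Dt)), with n_e·A the pore (flow) area.
Plume center vt = 0.205 × 1350 = 276.75 m, so the well at 375 m is 98.25 m downgradient of the peak.
√(4πDt) = 167.8 m, giving peak height M/(n_e·A·√(4πDt)) = 1.34/(0.24 × 62.7 × 167.8) = 0.0005307 kg/m³.
(x−vt)²/(4Dt) = (98.25)²/(4 × 1.66 × 1350) = 1.077; exp(−1.077) = 0.3406.
C = 0.0005307 × 0.3406 = 0.000181 kg/m³.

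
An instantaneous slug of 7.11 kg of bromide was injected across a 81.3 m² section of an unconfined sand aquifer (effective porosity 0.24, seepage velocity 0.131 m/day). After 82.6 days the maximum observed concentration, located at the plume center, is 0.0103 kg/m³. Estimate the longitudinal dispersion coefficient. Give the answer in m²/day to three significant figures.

At the plume center C_max = M/(n_e·A·√(4πDt)), so D = M²/(4πt·(n_e·A·C_max)²).
n_e·A·C_max = 0.24 × 81.3 × 0.0103 = 0.2010 kg/m.
D = 7.11²/(4π × 82.6 × 0.2010²) = 1.21 m²/day.

1.21 m²/day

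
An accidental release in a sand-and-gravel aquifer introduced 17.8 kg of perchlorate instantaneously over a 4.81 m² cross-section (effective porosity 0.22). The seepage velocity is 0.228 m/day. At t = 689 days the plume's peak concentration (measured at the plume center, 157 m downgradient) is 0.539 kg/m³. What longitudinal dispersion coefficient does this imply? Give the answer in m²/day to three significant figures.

0.112 m²/day

At the plume center C_max = M/(n_e·A·√(4πDt)), so D = M²/(4πt·(n_e·A·C_max)²).
n_e·A·C_max = 0.22 × 4.81 × 0.539 = 0.5704 kg/m.
D = 17.8²/(4π × 689 × 0.5704²) = 0.112 m²/day.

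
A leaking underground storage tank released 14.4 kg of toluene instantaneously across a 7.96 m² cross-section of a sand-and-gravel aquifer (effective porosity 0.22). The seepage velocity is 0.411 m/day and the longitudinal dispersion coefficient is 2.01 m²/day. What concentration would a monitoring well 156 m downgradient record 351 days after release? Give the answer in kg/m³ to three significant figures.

For an instantaneous plane source, C(x,t) = M/(n_e·A·√(4πDt)) · exp(−(x−vt)²/(4Dt)), with n_e·A the pore (flow) area.
Plume center vt = 0.411 × 351 = 144.261 m, so the well at 156 m is 11.739 m downgradient of the peak.
√(4πDt) = 94.16 m, giving peak height M/(n_e·A·√(4πDt)) = 14.4/(0.22 × 7.96 × 94.16) = 0.08733 kg/m³.
(x−vt)²/(4Dt) = (11.739)²/(4 × 2.01 × 351) = 0.04883; exp(−0.04883) = 0.9523.
C = 0.08733 × 0.9523 = 0.0832 kg/m³.

0.0832 kg/m³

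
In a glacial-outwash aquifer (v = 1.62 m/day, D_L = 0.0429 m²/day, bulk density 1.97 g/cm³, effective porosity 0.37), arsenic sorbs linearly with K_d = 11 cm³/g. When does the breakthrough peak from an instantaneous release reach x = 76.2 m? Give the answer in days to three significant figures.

2800 days

Retardation factor R = 1 + ρ_b·K_d/n = 1 + 1.97 × 11/0.37 = 59.57.
Sorption retards both mechanisms: v_R = v/R = 0.02719 m/day, D_R = D/R = 0.0007202 m²/day.
Peak time from v_R²t² + 2D_R t − x² = 0: t = (√(D_R² + v_R²x²) − D_R)/v_R².
√(D_R² + v_R²x²) = √(0.0007202² + 0.02719² × 76.2²) = 2.072; v_R² = 0.0007393.
t = (2.072 − 0.0007202)/0.0007393 = 2800 days.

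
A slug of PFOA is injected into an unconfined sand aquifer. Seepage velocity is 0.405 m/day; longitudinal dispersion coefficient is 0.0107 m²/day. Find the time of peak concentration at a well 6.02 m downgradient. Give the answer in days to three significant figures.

For the 1D instantaneous-source solution, setting ∂C/∂t = 0 at fixed x gives v²t² + 2Dt − x² = 0, so t = (√(D² + v²x²) − D)/v².
√(D² + v²x²) = √(0.0107² + 0.405² × 6.02²) = 2.438; v² = 0.164025.
t = (2.438 − 0.0107)/0.164025 = 14.8 days (vs. the pure-advection estimate x/v = 14.9 d).

14.8 days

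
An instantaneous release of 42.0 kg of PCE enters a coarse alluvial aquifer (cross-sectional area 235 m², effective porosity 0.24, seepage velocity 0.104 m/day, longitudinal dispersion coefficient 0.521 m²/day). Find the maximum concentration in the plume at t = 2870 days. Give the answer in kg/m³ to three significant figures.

0.00543 kg/m³

The peak of an instantaneous 1D plume sits at x = vt; there the Gaussian factor is 1 and C_max = M/(n_e·A·√(4πDt)), where n_e·A is the pore area the mass is dissolved in.
√(4πDt) = √(4π × 0.521 × 2870) = 137.1 m, so C_max = 42.0/(0.24 × 235 × 137.1) = 0.00543 kg/m³.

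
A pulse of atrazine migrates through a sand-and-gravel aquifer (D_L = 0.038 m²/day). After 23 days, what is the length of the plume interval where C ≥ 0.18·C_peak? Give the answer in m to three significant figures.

The plume is Gaussian with σ = √(2Dt) = √(2 × 0.038 × 23) = 1.322 m.
C/C_peak = exp(−Δx²/(2σ²)) = 0.18 ⇒ Δx = σ·√(−2 ln 0.18) = 1.322 × 1.852 = 2.448 m.
Width = 2Δx = 4.90 m.

4.90 m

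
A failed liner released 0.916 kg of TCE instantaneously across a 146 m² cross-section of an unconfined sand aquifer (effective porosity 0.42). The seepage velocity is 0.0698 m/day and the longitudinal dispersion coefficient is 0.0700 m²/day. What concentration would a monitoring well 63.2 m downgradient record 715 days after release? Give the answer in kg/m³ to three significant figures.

0.000246 kg/m³

For an instantaneous plane source, C(x,t) = M/(n_e·A·√(4πDt)) · exp(−(x−vt)²/(4Dt)), with n_e·A the pore (flow) area.
Plume center vt = 0.0698 × 715 = 49.907 m, so the well at 63.2 m is 13.293 m downgradient of the peak.
√(4πDt) = 25.08 m, giving peak height M/(n_e·A·√(4πDt)) = 0.916/(0.42 × 146 × 25.08) = 0.0005956 kg/m³.
(x−vt)²/(4Dt) = (13.293)²/(4 × 0.0700 × 715) = 0.8826; exp(−0.8826) = 0.4137.
C = 0.0005956 × 0.4137 = 0.000246 kg/m³.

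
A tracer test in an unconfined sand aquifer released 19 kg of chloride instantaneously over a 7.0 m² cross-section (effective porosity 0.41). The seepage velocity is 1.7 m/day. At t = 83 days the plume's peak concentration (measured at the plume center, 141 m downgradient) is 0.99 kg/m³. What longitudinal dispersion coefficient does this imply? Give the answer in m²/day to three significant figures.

0.0429 m²/day

At the plume center C_max = M/(n_e·A·√(4πDt)), so D = M²/(4πt·(n_e·A·C_max)²).
n_e·A·C_max = 0.41 × 7.0 × 0.99 = 2.841 kg/m.
D = 19²/(4π × 83 × 2.841²) = 0.0429 m²/day.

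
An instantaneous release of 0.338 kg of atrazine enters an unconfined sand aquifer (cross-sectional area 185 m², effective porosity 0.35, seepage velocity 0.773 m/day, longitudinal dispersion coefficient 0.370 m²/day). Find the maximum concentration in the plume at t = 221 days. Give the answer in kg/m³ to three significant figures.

The peak of an instantaneous 1D plume sits at x = vt; there the Gaussian factor is 1 and C_max = M/(n_e·A·√(4πDt)), where n_e·A is the pore area the mass is dissolved in.
√(4πDt) = √(4π × 0.370 × 221) = 32.06 m, so C_max = 0.338/(0.35 × 185 × 32.06) = 0.000163 kg/m³.

0.000163 kg/m³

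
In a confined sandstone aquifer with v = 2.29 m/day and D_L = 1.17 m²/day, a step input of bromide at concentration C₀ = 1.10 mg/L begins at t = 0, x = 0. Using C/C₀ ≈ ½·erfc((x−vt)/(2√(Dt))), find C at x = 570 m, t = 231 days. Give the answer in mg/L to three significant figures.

0.0428 mg/L

For a continuous step input, C/C₀ ≈ ½·erfc((x−vt)/(2√(Dt))).
vt = 2.29 × 231 = 528.99 m and 2√(Dt) = 2√(1.17 × 231) = 32.88 m.
Argument (x−vt)/(2√(Dt)) = (570 − 528.99)/32.88 = 1.247; ½·erfc(1.247) = 0.03891.
C = 1.10 × 0.03891 = 0.0428 mg/L.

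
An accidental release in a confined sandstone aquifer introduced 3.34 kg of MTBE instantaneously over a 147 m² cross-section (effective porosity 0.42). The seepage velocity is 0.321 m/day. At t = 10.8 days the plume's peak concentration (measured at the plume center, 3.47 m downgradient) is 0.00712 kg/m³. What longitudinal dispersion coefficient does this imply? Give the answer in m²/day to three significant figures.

0.425 m²/day

At the plume center C_max = M/(n_e·A·√(4πDt)), so D = M²/(4πt·(n_e·A·C_max)²).
n_e·A·C_max = 0.42 × 147 × 0.00712 = 0.4396 kg/m.
D = 3.34²/(4π × 10.8 × 0.4396²) = 0.425 m²/day.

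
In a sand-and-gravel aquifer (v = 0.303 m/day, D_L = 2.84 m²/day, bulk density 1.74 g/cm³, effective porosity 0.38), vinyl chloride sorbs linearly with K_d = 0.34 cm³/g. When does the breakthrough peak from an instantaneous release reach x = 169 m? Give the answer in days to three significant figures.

Retardation factor R = 1 + ρ_b·K_d/n = 1 + 1.74 × 0.34/0.38 = 2.557.
Sorption retards both mechanisms: v_R = v/R = 0.1185 m/day, D_R = D/R = 1.111 m²/day.
Peak time from v_R²t² + 2D_R t − x² = 0: t = (√(D_R² + v_R²x²) − D_R)/v_R².
√(D_R² + v_R²x²) = √(1.111² + 0.1185² × 169²) = 20.06; v_R² = 0.01404.
t = (20.06 − 1.111)/0.01404 = 1350 days.

1350 days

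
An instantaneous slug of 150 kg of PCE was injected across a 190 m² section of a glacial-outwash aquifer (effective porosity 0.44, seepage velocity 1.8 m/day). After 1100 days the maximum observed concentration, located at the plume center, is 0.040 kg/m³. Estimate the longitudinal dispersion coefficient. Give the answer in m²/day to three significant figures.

At the plume center C_max = M/(n_e·A·√(4πDt)), so D = M²/(4πt·(n_e·A·C_max)²).
n_e·A·C_max = 0.44 × 190 × 0.040 = 3.344 kg/m.
D = 150²/(4π × 1100 × 3.344²) = 0.146 m²/day.

0.146 m²/day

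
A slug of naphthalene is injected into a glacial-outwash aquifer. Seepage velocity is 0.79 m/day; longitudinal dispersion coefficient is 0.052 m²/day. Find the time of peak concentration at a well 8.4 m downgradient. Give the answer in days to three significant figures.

10.5 days

For the 1D instantaneous-source solution, setting ∂C/∂t = 0 at fixed x gives v²t² + 2Dt − x² = 0, so t = (√(D² + v²x²) − D)/v².
√(D² + v²x²) = √(0.052² + 0.79² × 8.4²) = 6.636; v² = 0.6241.
t = (6.636 − 0.052)/0.6241 = 10.5 days (vs. the pure-advection estimate x/v = 10.6 d).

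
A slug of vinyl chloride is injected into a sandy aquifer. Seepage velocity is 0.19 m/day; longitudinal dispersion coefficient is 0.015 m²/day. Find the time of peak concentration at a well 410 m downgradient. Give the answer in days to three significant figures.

For the 1D instantaneous-source solution, setting ∂C/∂t = 0 at fixed x gives v²t² + 2Dt − x² = 0, so t = (√(D² + v²x²) − D)/v².
√(D² + v²x²) = √(0.015² + 0.19² × 410²) = 77.90; v² = 0.0361.
t = (77.90 − 0.015)/0.0361 = 2160 days (vs. the pure-advection estimate x/v = 2160 d).

2160 days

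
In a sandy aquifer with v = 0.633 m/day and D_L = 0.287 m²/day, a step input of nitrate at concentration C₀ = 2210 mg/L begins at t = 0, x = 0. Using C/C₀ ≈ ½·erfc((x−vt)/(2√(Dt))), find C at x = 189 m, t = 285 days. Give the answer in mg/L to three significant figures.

554 mg/L

For a continuous step input, C/C₀ ≈ ½·erfc((x−vt)/(2√(Dt))).
vt = 0.633 × 285 = 180.405 m and 2√(Dt) = 2√(0.287 × 285) = 18.09 m.
Argument (x−vt)/(2√(Dt)) = (189 − 180.405)/18.09 = 0.4751; ½·erfc(0.4751) = 0.2508.
C = 2210 × 0.2508 = 554 mg/L.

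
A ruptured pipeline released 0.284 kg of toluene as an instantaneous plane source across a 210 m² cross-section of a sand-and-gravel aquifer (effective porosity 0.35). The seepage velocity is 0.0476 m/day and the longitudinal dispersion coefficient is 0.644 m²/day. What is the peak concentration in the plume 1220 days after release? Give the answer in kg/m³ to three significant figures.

The peak of an instantaneous 1D plume sits at x = vt; there the Gaussian factor is 1 and C_max = M/(n_e·A·√(4πDt)), where n_e·A is the pore area the mass is dissolved in.
√(4πDt) = √(4π × 0.644 × 1220) = 99.36 m, so C_max = 0.284/(0.35 × 210 × 99.36) = 3.89e-05 kg/m³.

3.89e-05 kg/m³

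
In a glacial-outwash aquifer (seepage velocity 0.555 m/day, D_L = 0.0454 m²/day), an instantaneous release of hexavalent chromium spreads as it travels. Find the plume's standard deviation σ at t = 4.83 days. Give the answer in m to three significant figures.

0.662 m

Dispersive spreading gives a Gaussian with σ² = 2Dt; advection only shifts the center.
σ = √(2 × 0.0454 × 4.83) = 0.662 m.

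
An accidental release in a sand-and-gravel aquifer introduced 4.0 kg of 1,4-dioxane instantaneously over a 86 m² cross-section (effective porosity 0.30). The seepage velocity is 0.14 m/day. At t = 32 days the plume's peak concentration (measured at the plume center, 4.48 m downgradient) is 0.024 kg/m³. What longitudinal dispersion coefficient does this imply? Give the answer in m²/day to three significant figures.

At the plume center C_max = M/(n_e·A·√(4πDt)), so D = M²/(4πt·(n_e·A·C_max)²).
n_e·A·C_max = 0.30 × 86 × 0.024 = 0.6192 kg/m.
D = 4.0²/(4π × 32 × 0.6192²) = 0.104 m²/day.

0.104 m²/day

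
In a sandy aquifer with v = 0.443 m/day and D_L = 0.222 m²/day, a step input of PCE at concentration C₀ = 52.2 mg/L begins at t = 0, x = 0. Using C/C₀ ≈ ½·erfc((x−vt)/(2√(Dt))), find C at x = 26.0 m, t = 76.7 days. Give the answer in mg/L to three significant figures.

For a continuous step input, C/C₀ ≈ ½·erfc((x−vt)/(2√(Dt))).
vt = 0.443 × 76.7 = 33.9781 m and 2√(Dt) = 2√(0.222 × 76.7) = 8.253 m.
Argument (x−vt)/(2√(Dt)) = (26.0 − 33.9781)/8.253 = -0.9667; ½·erfc(-0.9667) = 0.9142.
C = 52.2 × 0.9142 = 47.7 mg/L.

47.7 mg/L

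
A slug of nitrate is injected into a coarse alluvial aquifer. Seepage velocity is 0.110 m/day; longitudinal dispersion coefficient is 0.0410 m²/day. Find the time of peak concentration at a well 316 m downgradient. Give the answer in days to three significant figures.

For the 1D instantaneous-source solution, setting ∂C/∂t = 0 at fixed x gives v²t² + 2Dt − x² = 0, so t = (√(D² + v²x²) − D)/v².
√(D² + v²x²) = √(0.0410² + 0.110² × 316²) = 34.76; v² = 0.0121.
t = (34.76 − 0.0410)/0.0121 = 2870 days (vs. the pure-advection estimate x/v = 2870 d).

2870 days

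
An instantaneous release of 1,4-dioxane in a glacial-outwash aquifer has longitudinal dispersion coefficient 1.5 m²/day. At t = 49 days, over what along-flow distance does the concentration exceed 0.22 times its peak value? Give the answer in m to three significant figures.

The plume is Gaussian with σ = √(2Dt) = √(2 × 1.5 × 49) = 12.12 m.
C/C_peak = exp(−Δx²/(2σ²)) = 0.22 ⇒ Δx = σ·√(−2 ln 0.22) = 12.12 × 1.740 = 21.09 m.
Width = 2Δx = 42.2 m.

42.2 m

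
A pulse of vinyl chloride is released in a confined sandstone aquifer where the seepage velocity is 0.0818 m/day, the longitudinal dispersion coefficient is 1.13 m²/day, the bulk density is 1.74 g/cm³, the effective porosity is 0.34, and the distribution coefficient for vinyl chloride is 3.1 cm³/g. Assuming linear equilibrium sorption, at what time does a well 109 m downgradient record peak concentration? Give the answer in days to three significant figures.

19800 days

Retardation factor R = 1 + ρ_b·K_d/n = 1 + 1.74 × 3.1/0.34 = 16.86.
Sorption retards both mechanisms: v_R = v/R = 0.004852 m/day, D_R = D/R = 0.06702 m²/day.
Peak time from v_R²t² + 2D_R t − x² = 0: t = (√(D_R² + v_R²x²) − D_R)/v_R².
√(D_R² + v_R²x²) = √(0.06702² + 0.004852² × 109²) = 0.5331; v_R² = 2.354e-05.
t = (0.5331 − 0.06702)/2.354e-05 = 19800 days.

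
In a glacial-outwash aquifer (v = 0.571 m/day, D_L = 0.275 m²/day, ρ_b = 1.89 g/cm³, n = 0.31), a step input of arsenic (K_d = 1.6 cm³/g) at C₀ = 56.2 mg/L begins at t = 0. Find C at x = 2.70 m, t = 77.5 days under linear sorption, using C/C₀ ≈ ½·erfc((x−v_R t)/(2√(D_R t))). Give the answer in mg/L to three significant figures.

42.8 mg/L

Retardation factor R = 1 + ρ_b·K_d/n = 1 + 1.89 × 1.6/0.31 = 10.75.
Sorption retards both mechanisms: v_R = v/R = 0.05312 m/day, D_R = D/R = 0.02558 m²/day.
v_R·t = 0.05312 × 77.5 = 4.1168 m; 2√(D_R t) = 2.816 m; argument = (2.70 − 4.1168)/2.816 = -0.5031.
C = C₀ × ½·erfc(-0.5031) = 56.2 × 0.7616 = 42.8 mg/L.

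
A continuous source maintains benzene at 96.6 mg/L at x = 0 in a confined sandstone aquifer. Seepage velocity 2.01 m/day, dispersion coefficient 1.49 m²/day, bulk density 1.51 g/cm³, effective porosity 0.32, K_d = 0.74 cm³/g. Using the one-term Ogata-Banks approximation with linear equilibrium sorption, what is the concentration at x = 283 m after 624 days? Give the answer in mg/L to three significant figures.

41.2 mg/L

Retardation factor R = 1 + ρ_b·K_d/n = 1 + 1.51 × 0.74/0.32 = 4.492.
Sorption retards both mechanisms: v_R = v/R = 0.4475 m/day, D_R = D/R = 0.3317 m²/day.
v_R·t = 0.4475 × 624 = 279.24 m; 2√(D_R t) = 28.77 m; argument = (283 − 279.24)/28.77 = 0.1307.
C = C₀ × ½·erfc(0.1307) = 96.6 × 0.4267 = 41.2 mg/L.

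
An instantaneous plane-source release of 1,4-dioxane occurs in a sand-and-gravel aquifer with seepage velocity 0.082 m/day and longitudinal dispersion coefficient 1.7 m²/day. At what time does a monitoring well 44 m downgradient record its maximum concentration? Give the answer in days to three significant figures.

340 days

For the 1D instantaneous-source solution, setting ∂C/∂t = 0 at fixed x gives v²t² + 2Dt − x² = 0, so t = (√(D² + v²x²) − D)/v².
√(D² + v²x²) = √(1.7² + 0.082² × 44²) = 3.988; v² = 0.006724.
t = (3.988 − 1.7)/0.006724 = 340 days (vs. the pure-advection estimate x/v = 537 d).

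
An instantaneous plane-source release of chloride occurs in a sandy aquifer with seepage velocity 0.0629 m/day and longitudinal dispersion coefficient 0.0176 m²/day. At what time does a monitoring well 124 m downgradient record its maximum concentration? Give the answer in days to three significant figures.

For the 1D instantaneous-source solution, setting ∂C/∂t = 0 at fixed x gives v²t² + 2Dt − x² = 0, so t = (√(D² + v²x²) − D)/v².
√(D² + v²x²) = √(0.0176² + 0.0629² × 124²) = 7.800; v² = 0.00395641.
t = (7.800 − 0.0176)/0.00395641 = 1970 days (vs. the pure-advection estimate x/v = 1970 d).

1970 days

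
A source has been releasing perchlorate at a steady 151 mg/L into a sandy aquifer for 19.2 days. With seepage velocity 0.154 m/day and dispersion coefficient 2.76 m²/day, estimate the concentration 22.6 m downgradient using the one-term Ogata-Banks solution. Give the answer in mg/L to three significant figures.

4.26 mg/L

For a continuous step input, C/C₀ ≈ ½·erfc((x−vt)/(2√(Dt))).
vt = 0.154 × 19.2 = 2.9568 m and 2√(Dt) = 2√(2.76 × 19.2) = 14.56 m.
Argument (x−vt)/(2√(Dt)) = (22.6 − 2.9568)/14.56 = 1.349; ½·erfc(1.349) = 0.02821.
C = 151 × 0.02821 = 4.26 mg/L.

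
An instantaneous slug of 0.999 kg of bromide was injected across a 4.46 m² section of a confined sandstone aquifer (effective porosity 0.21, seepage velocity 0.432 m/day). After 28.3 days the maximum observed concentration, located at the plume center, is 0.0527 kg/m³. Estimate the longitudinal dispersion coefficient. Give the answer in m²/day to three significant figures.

1.15 m²/day

At the plume center C_max = M/(n_e·A·√(4πDt)), so D = M²/(4πt·(n_e·A·C_max)²).
n_e·A·C_max = 0.21 × 4.46 × 0.0527 = 0.04936 kg/m.
D = 0.999²/(4π × 28.3 × 0.04936²) = 1.15 m²/day.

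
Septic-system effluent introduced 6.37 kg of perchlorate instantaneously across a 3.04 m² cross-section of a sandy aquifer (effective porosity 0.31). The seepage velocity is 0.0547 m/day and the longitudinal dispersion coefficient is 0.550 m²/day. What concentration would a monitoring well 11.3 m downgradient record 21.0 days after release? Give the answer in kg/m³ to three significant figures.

0.0603 kg/m³

For an instantaneous plane source, C(x,t) = M/(n_e·A·√(4πDt)) · exp(−(x−vt)²/(4Dt)), with n_e·A the pore (flow) area.
Plume center vt = 0.0547 × 21.0 = 1.1487 m, so the well at 11.3 m is 10.1513 m downgradient of the peak.
√(4πDt) = 12.05 m, giving peak height M/(n_e·A·√(4πDt)) = 6.37/(0.31 × 3.04 × 12.05) = 0.5609 kg/m³.
(x−vt)²/(4Dt) = (10.1513)²/(4 × 0.550 × 21.0) = 2.230; exp(−2.230) = 0.1075.
C = 0.5609 × 0.1075 = 0.0603 kg/m³.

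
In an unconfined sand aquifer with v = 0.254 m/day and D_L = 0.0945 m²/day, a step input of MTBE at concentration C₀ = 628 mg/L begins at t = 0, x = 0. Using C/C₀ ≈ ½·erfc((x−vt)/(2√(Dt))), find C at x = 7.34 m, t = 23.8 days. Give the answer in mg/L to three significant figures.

170 mg/L

For a continuous step input, C/C₀ ≈ ½·erfc((x−vt)/(2√(Dt))).
vt = 0.254 × 23.8 = 6.0452 m and 2√(Dt) = 2√(0.0945 × 23.8) = 2.999 m.
Argument (x−vt)/(2√(Dt)) = (7.34 − 6.0452)/2.999 = 0.4317; ½·erfc(0.4317) = 0.2708.
C = 628 × 0.2708 = 170 mg/L.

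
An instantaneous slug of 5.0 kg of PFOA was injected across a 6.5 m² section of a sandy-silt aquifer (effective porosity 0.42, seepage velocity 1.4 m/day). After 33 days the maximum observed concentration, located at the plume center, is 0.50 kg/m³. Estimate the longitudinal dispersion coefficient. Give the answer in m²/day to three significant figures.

At the plume center C_max = M/(n_e·A·√(4πDt)), so D = M²/(4πt·(n_e·A·C_max)²).
n_e·A·C_max = 0.42 × 6.5 × 0.50 = 1.365 kg/m.
D = 5.0²/(4π × 33 × 1.365²) = 0.0324 m²/day.

0.0324 m²/day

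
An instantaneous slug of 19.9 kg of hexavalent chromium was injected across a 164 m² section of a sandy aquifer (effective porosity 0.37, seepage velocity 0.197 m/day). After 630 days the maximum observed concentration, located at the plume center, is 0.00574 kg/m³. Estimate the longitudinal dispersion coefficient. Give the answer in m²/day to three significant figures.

At the plume center C_max = M/(n_e·A·√(4πDt)), so D = M²/(4πt·(n_e·A·C_max)²).
n_e·A·C_max = 0.37 × 164 × 0.00574 = 0.3483 kg/m.
D = 19.9²/(4π × 630 × 0.3483²) = 0.412 m²/day.

0.412 m²/day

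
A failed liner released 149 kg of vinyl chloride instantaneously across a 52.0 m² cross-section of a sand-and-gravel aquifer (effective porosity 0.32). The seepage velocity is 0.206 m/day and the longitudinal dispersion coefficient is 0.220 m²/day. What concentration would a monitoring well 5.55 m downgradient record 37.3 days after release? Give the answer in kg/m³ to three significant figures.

0.768 kg/m³

For an instantaneous plane source, C(x,t) = M/(n_e·A·√(4πDt)) · exp(−(x−vt)²/(4Dt)), with n_e·A the pore (flow) area.
Plume center vt = 0.206 × 37.3 = 7.6838 m, so the well at 5.55 m is 2.1338 m upgradient of the peak.
√(4πDt) = 10.15 m, giving peak height M/(n_e·A·√(4πDt)) = 149/(0.32 × 52.0 × 10.15) = 0.8822 kg/m³.
(x−vt)²/(4Dt) = (-2.1338)²/(4 × 0.220 × 37.3) = 0.1387; exp(−0.1387) = 0.8705.
C = 0.8822 × 0.8705 = 0.768 kg/m³.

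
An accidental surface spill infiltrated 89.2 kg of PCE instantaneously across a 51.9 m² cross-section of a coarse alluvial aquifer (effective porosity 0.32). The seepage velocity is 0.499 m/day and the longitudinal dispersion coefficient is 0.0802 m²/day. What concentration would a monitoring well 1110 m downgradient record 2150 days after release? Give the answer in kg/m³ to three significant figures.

0.0156 kg/m³

For an instantaneous plane source, C(x,t) = M/(n_e·A·√(4πDt)) · exp(−(x−vt)²/(4Dt)), with n_e·A the pore (flow) area.
Plume center vt = 0.499 × 2150 = 1072.85 m, so the well at 1110 m is 37.15 m downgradient of the peak.
√(4πDt) = 46.55 m, giving peak height M/(n_e·A·√(4πDt)) = 89.2/(0.32 × 51.9 × 46.55) = 0.1154 kg/m³.
(x−vt)²/(4Dt) = (37.15)²/(4 × 0.0802 × 2150) = 2.001; exp(−2.001) = 0.1352.
C = 0.1154 × 0.1352 = 0.0156 kg/m³.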